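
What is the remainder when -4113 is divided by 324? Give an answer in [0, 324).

99

-4113 = -13*324 + 99, so -4113 ≡ 99 (mod 324).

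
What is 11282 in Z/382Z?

11282 = 29·382 + 204, so 11282 ≡ 204 (mod 382).

204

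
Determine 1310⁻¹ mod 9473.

9473 = 7·1310 + 303
1310 = 4·303 + 98
303 = 3·98 + 9
98 = 10·9 + 8
9 = 1·8 + 1
8 = 8·1 + 0
gcd(1310, 9473) = 1, so the inverse exists.
Back-substitute for 1:
1 = 1·9 − 1·8
  = −1·98 + 11·9
  = 11·303 − 34·98
  = −34·1310 + 147·303
  = 147·9473 − 1063·1310
So 1310⁻¹ ≡ −1063 ≡ 8410 (mod 9473).

8410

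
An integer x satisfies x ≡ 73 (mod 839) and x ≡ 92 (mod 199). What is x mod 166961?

78100

839⁻¹ mod 199: 839·162 ≡ 1 (mod 199), so 839⁻¹ ≡ 162.
x = 73 + 839·((92 − 73)·162 mod 199) = 73 + 839·93 = 78100.
Check: 78100 mod 839 = 73, 78100 mod 199 = 92. ✓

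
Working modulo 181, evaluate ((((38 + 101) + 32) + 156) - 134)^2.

38 + 101 = 139
139 + 32 = 171
171 + 156 = 327 ≡ 146 (mod 181)
146 - 134 = 12
(12)^2 ≡ 144 (mod 181)

144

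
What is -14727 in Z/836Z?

321

-14727 = -18×836 + 321, so -14727 ≡ 321 (mod 836).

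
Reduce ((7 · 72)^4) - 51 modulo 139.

26

7 · 72 = 504 ≡ 87 (mod 139)
(87)^4 ≡ 77 (mod 139)
77 - 51 = 26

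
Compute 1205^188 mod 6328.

By square-and-multiply:
188 in binary is 10111100, i.e. 188 = 128 + 32 + 16 + 8 + 4.
1205^1 ≡ 1205 (mod 6328)
1205^2 ≡ 1205^2 = 1452025 ≡ 2913 (mod 6328)
1205^4 ≡ 2913^2 = 8485569 ≡ 6049 (mod 6328)
1205^8 ≡ 6049^2 = 36590401 ≡ 1905 (mod 6328)
1205^16 ≡ 1905^2 = 3629025 ≡ 3081 (mod 6328)
1205^32 ≡ 3081^2 = 9492561 ≡ 561 (mod 6328)
1205^64 ≡ 561^2 = 314721 ≡ 4649 (mod 6328)
1205^128 ≡ 4649^2 = 21613201 ≡ 3081 (mod 6328)
1205^188 = 1205^128 · 1205^32 · 1205^16 · 1205^8 · 1205^4 ≡ 3081 · 561 · 3081 · 1905 · 6049 (mod 6328).
Accumulate the product:
3081 · 561 = 1728441 ≡ 897
897 · 3081 = 2763657 ≡ 4649
4649 · 1905 = 8856345 ≡ 3473
3473 · 6049 = 21008177 ≡ 5545

5545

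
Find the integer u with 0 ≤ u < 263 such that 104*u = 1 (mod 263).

43

Apply the Euclidean algorithm and back-substitute:
263 = 2·104 + 55
104 = 1·55 + 49
55 = 1·49 + 6
49 = 8·6 + 1
6 = 6·1 + 0
gcd(104, 263) = 1, so the inverse exists.
Bézout: 1 = −17·263 + 43·104.
So 104⁻¹ ≡ 43 (mod 263).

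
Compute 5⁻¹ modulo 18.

11

18 = 3*5 + 3
5 = 1*3 + 2
3 = 1*2 + 1
2 = 2*1 + 0
gcd(5, 18) = 1, so the inverse exists.
Back-substitute for 1:
1 = 1*3 − 1*2
  = −1*5 + 2*3
  = 2*18 − 7*5
So 5⁻¹ ≡ −7 ≡ 11 (mod 18).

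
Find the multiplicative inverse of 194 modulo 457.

Apply the Euclidean algorithm and back-substitute:
457 = 2*194 + 69
194 = 2*69 + 56
69 = 1*56 + 13
56 = 4*13 + 4
13 = 3*4 + 1
4 = 4*1 + 0
gcd(194, 457) = 1, so the inverse exists.
Back-substitute for 1:
1 = 1*13 − 3*4
  = −3*56 + 13*13
  = 13*69 − 16*56
  = −16*194 + 45*69
  = 45*457 − 106*194
So 194⁻¹ ≡ −106 ≡ 351 (mod 457).

351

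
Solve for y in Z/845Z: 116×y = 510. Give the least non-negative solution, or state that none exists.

660

gcd(116, 845) = 1, so a unique solution mod 845 exists.
116⁻¹ ≡ 51 (mod 845).
y ≡ 51×510 ≡ 660 (mod 845).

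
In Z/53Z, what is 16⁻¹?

Run the extended Euclidean algorithm:
53 = 3×16 + 5
16 = 3×5 + 1
5 = 5×1 + 0
gcd(16, 53) = 1, so the inverse exists.
Bézout: 1 = −3×53 + 10×16.
So 16⁻¹ ≡ 10 (mod 53).

10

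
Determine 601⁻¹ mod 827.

827 = 1*601 + 226
601 = 2*226 + 149
226 = 1*149 + 77
149 = 1*77 + 72
77 = 1*72 + 5
72 = 14*5 + 2
5 = 2*2 + 1
2 = 2*1 + 0
gcd(601, 827) = 1, so the inverse exists.
Bézout: 1 = 242*827 − 333*601.
So 601⁻¹ ≡ −333 ≡ 494 (mod 827).

494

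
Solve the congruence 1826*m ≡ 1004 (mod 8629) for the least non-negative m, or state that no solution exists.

gcd(1826, 8629) = 1, so a unique solution mod 8629 exists.
1826⁻¹ ≡ 1309 (mod 8629).
m ≡ 1309*1004 ≡ 2628 (mod 8629).

2628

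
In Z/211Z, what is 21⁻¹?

201

Apply the Euclidean algorithm and back-substitute:
211 = 10·21 + 1
21 = 21·1 + 0
gcd(21, 211) = 1, so the inverse exists.
Back-substitute for 1:
1 = 1·211 − 10·21
So 21⁻¹ ≡ −10 ≡ 201 (mod 211).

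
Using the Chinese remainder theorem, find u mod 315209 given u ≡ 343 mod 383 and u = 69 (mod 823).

383⁻¹ mod 823: 383*462 ≡ 1 (mod 823), so 383⁻¹ ≡ 462.
u = 343 + 383*((69 − 343)*462 mod 823) = 343 + 383*154 = 59325.

59325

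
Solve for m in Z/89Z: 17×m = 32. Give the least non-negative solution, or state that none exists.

gcd(17, 89) = 1, so a unique solution mod 89 exists.
17⁻¹ ≡ 21 (mod 89).
m ≡ 21×32 ≡ 49 (mod 89).

49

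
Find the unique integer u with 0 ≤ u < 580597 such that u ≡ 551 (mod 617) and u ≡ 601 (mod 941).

147397

617⁻¹ mod 941: 617×607 ≡ 1 (mod 941), so 617⁻¹ ≡ 607.
u = 551 + 617×((601 − 551)×607 mod 941) = 551 + 617×238 = 147397.
Check: 147397 mod 617 = 551, 147397 mod 941 = 601. ✓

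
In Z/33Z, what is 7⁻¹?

19

Run the extended Euclidean algorithm:
33 = 4×7 + 5
7 = 1×5 + 2
5 = 2×2 + 1
2 = 2×1 + 0
gcd(7, 33) = 1, so the inverse exists.
Back-substitute for 1:
1 = 1×5 − 2×2
  = −2×7 + 3×5
  = 3×33 − 14×7
So 7⁻¹ ≡ −14 ≡ 19 (mod 33).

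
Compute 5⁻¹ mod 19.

4

19 = 3×5 + 4
5 = 1×4 + 1
4 = 4×1 + 0
gcd(5, 19) = 1, so the inverse exists.
Bézout: 1 = −1×19 + 4×5.
So 5⁻¹ ≡ 4 (mod 19).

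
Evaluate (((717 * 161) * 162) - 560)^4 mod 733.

717 * 161 = 115437 ≡ 356 (mod 733)
356 * 162 = 57672 ≡ 498 (mod 733)
498 - 560 = -62 ≡ 671 (mod 733)
(671)^4 ≡ 522 (mod 733)

522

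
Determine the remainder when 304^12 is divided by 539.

12 in binary is 1100, i.e. 12 = 8 + 4.
304^1 ≡ 304 (mod 539)
304^2 ≡ 304^2 = 92416 ≡ 247 (mod 539)
304^4 ≡ 247^2 = 61009 ≡ 102 (mod 539)
304^8 ≡ 102^2 = 10404 ≡ 163 (mod 539)
304^12 = 304^8 * 304^4 ≡ 163 * 102 (mod 539).
163 * 102 = 16626 ≡ 456 (mod 539).

456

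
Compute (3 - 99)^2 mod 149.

127

3 - 99 = -96 ≡ 53 (mod 149)
(53)^2 ≡ 127 (mod 149)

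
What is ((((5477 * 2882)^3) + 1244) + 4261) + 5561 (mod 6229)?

5477 * 2882 = 15784714 ≡ 428 (mod 6229)
(428)^3 ≡ 4558 (mod 6229)
4558 + 1244 = 5802
5802 + 4261 = 10063 ≡ 3834 (mod 6229)
3834 + 5561 = 9395 ≡ 3166 (mod 6229)

3166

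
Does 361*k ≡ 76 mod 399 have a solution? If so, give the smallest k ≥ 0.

gcd(361, 399) = 19, and 19 | 76, so solutions exist.
Divide through by 19: 19*k mod 21 = 4.
19⁻¹ ≡ 10 (mod 21).
k ≡ 10*4 ≡ 19 (mod 21).
The smallest non-negative solution is k = 19.

19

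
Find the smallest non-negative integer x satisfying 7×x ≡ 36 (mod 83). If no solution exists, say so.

gcd(7, 83) = 1, so a unique solution mod 83 exists.
7⁻¹ ≡ 12 (mod 83).
x ≡ 12×36 ≡ 17 (mod 83).

17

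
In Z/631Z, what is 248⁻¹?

By the extended Euclidean algorithm:
631 = 2*248 + 135
248 = 1*135 + 113
135 = 1*113 + 22
113 = 5*22 + 3
22 = 7*3 + 1
3 = 3*1 + 0
gcd(248, 631) = 1, so the inverse exists.
Back-substitute for 1:
1 = 1*22 − 7*3
  = −7*113 + 36*22
  = 36*135 − 43*113
  = −43*248 + 79*135
  = 79*631 − 201*248
So 248⁻¹ ≡ −201 ≡ 430 (mod 631).

430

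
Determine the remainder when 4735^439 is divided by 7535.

5905

Compute successive squares:
439 in binary is 110110111, i.e. 439 = 256 + 128 + 32 + 16 + 4 + 2 + 1.
4735^1 ≡ 4735 (mod 7535)
4735^2 ≡ 4735^2 = 22420225 ≡ 3600 (mod 7535)
4735^4 ≡ 3600^2 = 12960000 ≡ 7335 (mod 7535)
4735^8 ≡ 7335^2 = 53802225 ≡ 2325 (mod 7535)
4735^16 ≡ 2325^2 = 5405625 ≡ 3030 (mod 7535)
4735^32 ≡ 3030^2 = 9180900 ≡ 3270 (mod 7535)
4735^64 ≡ 3270^2 = 10692900 ≡ 735 (mod 7535)
4735^128 ≡ 735^2 = 540225 ≡ 5240 (mod 7535)
4735^256 ≡ 5240^2 = 27457600 ≡ 60 (mod 7535)
4735^439 = 4735^256 × 4735^128 × 4735^32 × 4735^16 × 4735^4 × 4735^2 × 4735^1 ≡ 60 × 5240 × 3270 × 3030 × 7335 × 3600 × 4735 (mod 7535).
Accumulate the product:
60 × 5240 = 314400 ≡ 5465
5465 × 3270 = 17870550 ≡ 5065
5065 × 3030 = 15346950 ≡ 5690
5690 × 7335 = 41736150 ≡ 7320
7320 × 3600 = 26352000 ≡ 2105
2105 × 4735 = 9967175 ≡ 5905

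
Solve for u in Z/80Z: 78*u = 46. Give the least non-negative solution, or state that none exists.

gcd(78, 80) = 2, and 2 | 46, so solutions exist.
Divide through by 2: 39*u = 23 (mod 40).
39⁻¹ ≡ 39 (mod 40).
u ≡ 39*23 ≡ 17 (mod 40).
The smallest non-negative solution is u = 17.

17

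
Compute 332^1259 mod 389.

Using repeated squaring:
1259 in binary is 10011101011, i.e. 1259 = 1024 + 128 + 64 + 32 + 8 + 2 + 1.
332^1 ≡ 332 (mod 389)
332^2 ≡ 332^2 = 110224 ≡ 137 (mod 389)
332^4 ≡ 137^2 = 18769 ≡ 97 (mod 389)
332^8 ≡ 97^2 = 9409 ≡ 73 (mod 389)
332^16 ≡ 73^2 = 5329 ≡ 272 (mod 389)
332^32 ≡ 272^2 = 73984 ≡ 74 (mod 389)
332^64 ≡ 74^2 = 5476 ≡ 30 (mod 389)
332^128 ≡ 30^2 = 900 ≡ 122 (mod 389)
332^256 ≡ 122^2 = 14884 ≡ 102 (mod 389)
332^512 ≡ 102^2 = 10404 ≡ 290 (mod 389)
332^1024 ≡ 290^2 = 84100 ≡ 76 (mod 389)
332^1259 = 332^1024 × 332^128 × 332^64 × 332^32 × 332^8 × 332^2 × 332^1 ≡ 76 × 122 × 30 × 74 × 73 × 137 × 332 (mod 389).
Accumulate the product:
76 × 122 = 9272 ≡ 325
325 × 30 = 9750 ≡ 25
25 × 74 = 1850 ≡ 294
294 × 73 = 21462 ≡ 67
67 × 137 = 9179 ≡ 232
232 × 332 = 77024 ≡ 2

2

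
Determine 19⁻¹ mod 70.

Apply the Euclidean algorithm and back-substitute:
70 = 3·19 + 13
19 = 1·13 + 6
13 = 2·6 + 1
6 = 6·1 + 0
gcd(19, 70) = 1, so the inverse exists.
Back-substitute for 1:
1 = 1·13 − 2·6
  = −2·19 + 3·13
  = 3·70 − 11·19
So 19⁻¹ ≡ −11 ≡ 59 (mod 70).

59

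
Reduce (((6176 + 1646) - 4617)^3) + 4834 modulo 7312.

6176 + 1646 = 7822 ≡ 510 (mod 7312)
510 - 4617 = -4107 ≡ 3205 (mod 7312)
(3205)^3 ≡ 6157 (mod 7312)
6157 + 4834 = 10991 ≡ 3679 (mod 7312)

3679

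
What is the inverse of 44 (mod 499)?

Run the extended Euclidean algorithm:
499 = 11·44 + 15
44 = 2·15 + 14
15 = 1·14 + 1
14 = 14·1 + 0
gcd(44, 499) = 1, so the inverse exists.
Bézout: 1 = 3·499 − 34·44.
So 44⁻¹ ≡ −34 ≡ 465 (mod 499).

465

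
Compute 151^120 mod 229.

203

Compute successive squares:
151^1 ≡ 151 (mod 229)
151^2 ≡ 151^2 = 22801 ≡ 130 (mod 229)
151^4 ≡ 130^2 = 16900 ≡ 183 (mod 229)
151^8 ≡ 183^2 = 33489 ≡ 55 (mod 229)
151^16 ≡ 55^2 = 3025 ≡ 48 (mod 229)
151^32 ≡ 48^2 = 2304 ≡ 14 (mod 229)
151^64 ≡ 14^2 = 196 (mod 229)
151^120 = 151^64 · 151^32 · 151^16 · 151^8 ≡ 196 · 14 · 48 · 55 (mod 229).
Accumulate the product:
196 · 14 = 2744 ≡ 225
225 · 48 = 10800 ≡ 37
37 · 55 = 2035 ≡ 203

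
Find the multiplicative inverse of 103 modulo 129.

124

129 = 1×103 + 26
103 = 3×26 + 25
26 = 1×25 + 1
25 = 25×1 + 0
gcd(103, 129) = 1, so the inverse exists.
Back-substitute for 1:
1 = 1×26 − 1×25
  = −1×103 + 4×26
  = 4×129 − 5×103
So 103⁻¹ ≡ −5 ≡ 124 (mod 129).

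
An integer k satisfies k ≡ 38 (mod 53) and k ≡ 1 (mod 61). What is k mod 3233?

53⁻¹ mod 61: 53*38 ≡ 1 (mod 61), so 53⁻¹ ≡ 38.
k = 38 + 53*((1 − 38)*38 mod 61) = 38 + 53*58 = 3112.
Check: 3112 mod 53 = 38, 3112 mod 61 = 1. ✓

3112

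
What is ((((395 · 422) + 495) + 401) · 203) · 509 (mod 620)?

395 · 422 = 166690 ≡ 530 (mod 620)
530 + 495 = 1025 ≡ 405 (mod 620)
405 + 401 = 806 ≡ 186 (mod 620)
186 · 203 = 37758 ≡ 558 (mod 620)
558 · 509 = 284022 ≡ 62 (mod 620)

62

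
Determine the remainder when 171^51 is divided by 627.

Using repeated squaring:
51 in binary is 110011, i.e. 51 = 32 + 16 + 2 + 1.
171^1 ≡ 171 (mod 627)
171^2 ≡ 171^2 = 29241 ≡ 399 (mod 627)
171^4 ≡ 399^2 = 159201 ≡ 570 (mod 627)
171^8 ≡ 570^2 = 324900 ≡ 114 (mod 627)
171^16 ≡ 114^2 = 12996 ≡ 456 (mod 627)
171^32 ≡ 456^2 = 207936 ≡ 399 (mod 627)
171^51 = 171^32 * 171^16 * 171^2 * 171^1 ≡ 399 * 456 * 399 * 171 (mod 627).
Accumulate the product:
399 * 456 = 181944 ≡ 114
114 * 399 = 45486 ≡ 342
342 * 171 = 58482 ≡ 171

171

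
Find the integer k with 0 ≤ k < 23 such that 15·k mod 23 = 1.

20

By the extended Euclidean algorithm:
23 = 1·15 + 8
15 = 1·8 + 7
8 = 1·7 + 1
7 = 7·1 + 0
gcd(15, 23) = 1, so the inverse exists.
Back-substitute for 1:
1 = 1·8 − 1·7
  = −1·15 + 2·8
  = 2·23 − 3·15
So 15⁻¹ ≡ −3 ≡ 20 (mod 23).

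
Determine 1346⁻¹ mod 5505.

5141

Run the extended Euclidean algorithm:
5505 = 4·1346 + 121
1346 = 11·121 + 15
121 = 8·15 + 1
15 = 15·1 + 0
gcd(1346, 5505) = 1, so the inverse exists.
Back-substitute for 1:
1 = 1·121 − 8·15
  = −8·1346 + 89·121
  = 89·5505 − 364·1346
So 1346⁻¹ ≡ −364 ≡ 5141 (mod 5505).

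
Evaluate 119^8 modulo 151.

118

119^1 ≡ 119 (mod 151)
119^2 ≡ 119^2 = 14161 ≡ 118 (mod 151)
119^4 ≡ 118^2 = 13924 ≡ 32 (mod 151)
119^8 ≡ 32^2 = 1024 ≡ 118 (mod 151)
So 119^8 ≡ 118 (mod 151).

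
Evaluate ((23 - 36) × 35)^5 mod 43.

23 - 36 = -13 ≡ 30 (mod 43)
30 × 35 = 1050 ≡ 18 (mod 43)
(18)^5 ≡ 19 (mod 43)

19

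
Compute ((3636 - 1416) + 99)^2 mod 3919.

893

3636 - 1416 = 2220
2220 + 99 = 2319
(2319)^2 ≡ 893 (mod 3919)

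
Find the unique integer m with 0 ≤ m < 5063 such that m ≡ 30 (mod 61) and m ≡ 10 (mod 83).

1006

61⁻¹ mod 83: 61×49 ≡ 1 (mod 83), so 61⁻¹ ≡ 49.
m = 30 + 61×((10 − 30)×49 mod 83) = 30 + 61×16 = 1006.
Check: 1006 mod 61 = 30, 1006 mod 83 = 10. ✓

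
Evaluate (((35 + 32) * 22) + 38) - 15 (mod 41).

35 + 32 = 67 ≡ 26 (mod 41)
26 * 22 = 572 ≡ 39 (mod 41)
39 + 38 = 77 ≡ 36 (mod 41)
36 - 15 = 21

21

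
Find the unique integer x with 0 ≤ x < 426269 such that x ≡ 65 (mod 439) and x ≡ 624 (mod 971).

109376

439⁻¹ mod 971: 439×261 ≡ 1 (mod 971), so 439⁻¹ ≡ 261.
x = 65 + 439×((624 − 65)×261 mod 971) = 65 + 439×249 = 109376.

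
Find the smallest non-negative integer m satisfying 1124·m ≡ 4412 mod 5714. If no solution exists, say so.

gcd(1124, 5714) = 2, and 2 | 4412, so solutions exist.
Divide through by 2: 562·m = 2206 (mod 2857).
562⁻¹ ≡ 1398 (mod 2857).
m ≡ 1398·2206 ≡ 1285 (mod 2857).
The smallest non-negative solution is m = 1285.

1285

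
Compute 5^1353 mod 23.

22

By square-and-multiply:
1353 in binary is 10101001001, i.e. 1353 = 1024 + 256 + 64 + 8 + 1.
5^1 ≡ 5 (mod 23)
5^2 ≡ 5^2 = 25 ≡ 2 (mod 23)
5^4 ≡ 2^2 = 4 (mod 23)
5^8 ≡ 4^2 = 16 (mod 23)
5^16 ≡ 16^2 = 256 ≡ 3 (mod 23)
5^32 ≡ 3^2 = 9 (mod 23)
5^64 ≡ 9^2 = 81 ≡ 12 (mod 23)
5^128 ≡ 12^2 = 144 ≡ 6 (mod 23)
5^256 ≡ 6^2 = 36 ≡ 13 (mod 23)
5^512 ≡ 13^2 = 169 ≡ 8 (mod 23)
5^1024 ≡ 8^2 = 64 ≡ 18 (mod 23)
5^1353 = 5^1024 · 5^256 · 5^64 · 5^8 · 5^1 ≡ 18 · 13 · 12 · 16 · 5 (mod 23).
Accumulate the product:
18 · 13 = 234 ≡ 4
4 · 12 = 48 ≡ 2
2 · 16 = 32 ≡ 9
9 · 5 = 45 ≡ 22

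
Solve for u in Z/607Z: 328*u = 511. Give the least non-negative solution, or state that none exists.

gcd(328, 607) = 1, so a unique solution mod 607 exists.
328⁻¹ ≡ 446 (mod 607).
u ≡ 446*511 ≡ 281 (mod 607).

281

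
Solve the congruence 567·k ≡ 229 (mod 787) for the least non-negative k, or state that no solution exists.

24

gcd(567, 787) = 1, so a unique solution mod 787 exists.
567⁻¹ ≡ 440 (mod 787).
k ≡ 440·229 ≡ 24 (mod 787).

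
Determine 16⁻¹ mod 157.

108

Apply the Euclidean algorithm and back-substitute:
157 = 9×16 + 13
16 = 1×13 + 3
13 = 4×3 + 1
3 = 3×1 + 0
gcd(16, 157) = 1, so the inverse exists.
Back-substitute for 1:
1 = 1×13 − 4×3
  = −4×16 + 5×13
  = 5×157 − 49×16
So 16⁻¹ ≡ −49 ≡ 108 (mod 157).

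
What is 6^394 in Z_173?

394 in binary is 110001010, i.e. 394 = 256 + 128 + 8 + 2.
6^1 ≡ 6 (mod 173)
6^2 ≡ 6^2 = 36 (mod 173)
6^4 ≡ 36^2 = 1296 ≡ 85 (mod 173)
6^8 ≡ 85^2 = 7225 ≡ 132 (mod 173)
6^16 ≡ 132^2 = 17424 ≡ 124 (mod 173)
6^32 ≡ 124^2 = 15376 ≡ 152 (mod 173)
6^64 ≡ 152^2 = 23104 ≡ 95 (mod 173)
6^128 ≡ 95^2 = 9025 ≡ 29 (mod 173)
6^256 ≡ 29^2 = 841 ≡ 149 (mod 173)
6^394 = 6^256 × 6^128 × 6^8 × 6^2 ≡ 149 × 29 × 132 × 36 (mod 173).
Accumulate the product:
149 × 29 = 4321 ≡ 169
169 × 132 = 22308 ≡ 164
164 × 36 = 5904 ≡ 22

22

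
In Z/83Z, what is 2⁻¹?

42

Run the extended Euclidean algorithm:
83 = 41·2 + 1
2 = 2·1 + 0
gcd(2, 83) = 1, so the inverse exists.
Back-substitute for 1:
1 = 1·83 − 41·2
So 2⁻¹ ≡ −41 ≡ 42 (mod 83).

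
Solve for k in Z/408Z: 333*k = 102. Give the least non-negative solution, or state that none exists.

102

gcd(333, 408) = 3, and 3 | 102, so solutions exist.
Divide through by 3: 111*k mod 136 = 34.
111⁻¹ ≡ 87 (mod 136).
k ≡ 87*34 ≡ 102 (mod 136).
The smallest non-negative solution is k = 102.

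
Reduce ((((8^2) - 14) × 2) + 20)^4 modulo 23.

4

(8)^2 ≡ 18 (mod 23)
18 - 14 = 4
4 × 2 = 8
8 + 20 = 28 ≡ 5 (mod 23)
(5)^4 ≡ 4 (mod 23)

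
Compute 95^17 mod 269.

Using repeated squaring:
95^1 ≡ 95 (mod 269)
95^2 ≡ 95^2 = 9025 ≡ 148 (mod 269)
95^4 ≡ 148^2 = 21904 ≡ 115 (mod 269)
95^8 ≡ 115^2 = 13225 ≡ 44 (mod 269)
95^16 ≡ 44^2 = 1936 ≡ 53 (mod 269)
95^17 = 95^16 · 95^1 ≡ 53 · 95 (mod 269).
53 · 95 = 5035 ≡ 193 (mod 269).

193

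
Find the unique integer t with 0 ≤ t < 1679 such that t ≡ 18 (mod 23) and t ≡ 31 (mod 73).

1053

23⁻¹ mod 73: 23×54 ≡ 1 (mod 73), so 23⁻¹ ≡ 54.
t = 18 + 23×((31 − 18)×54 mod 73) = 18 + 23×45 = 1053.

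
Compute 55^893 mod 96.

55

By square-and-multiply:
893 in binary is 1101111101, i.e. 893 = 512 + 256 + 64 + 32 + 16 + 8 + 4 + 1.
55^1 ≡ 55 (mod 96)
55^2 ≡ 55^2 = 3025 ≡ 49 (mod 96)
55^4 ≡ 49^2 = 2401 ≡ 1 (mod 96)
55^8 ≡ 1^2 = 1 (mod 96)
55^16 ≡ 1^2 = 1 (mod 96)
55^32 ≡ 1^2 = 1 (mod 96)
55^64 ≡ 1^2 = 1 (mod 96)
55^128 ≡ 1^2 = 1 (mod 96)
55^256 ≡ 1^2 = 1 (mod 96)
55^512 ≡ 1^2 = 1 (mod 96)
55^893 = 55^512 · 55^256 · 55^64 · 55^32 · 55^16 · 55^8 · 55^4 · 55^1 ≡ 1 · 1 · 1 · 1 · 1 · 1 · 1 · 55 (mod 96).
Accumulate the product:
1 · 1 = 1
1 · 1 = 1
1 · 1 = 1
1 · 1 = 1
1 · 1 = 1
1 · 1 = 1
1 · 55 = 55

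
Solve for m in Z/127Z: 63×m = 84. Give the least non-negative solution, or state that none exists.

86

gcd(63, 127) = 1, so a unique solution mod 127 exists.
63⁻¹ ≡ 125 (mod 127).
m ≡ 125×84 ≡ 86 (mod 127).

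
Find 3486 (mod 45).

21

3486 = 77*45 + 21, so 3486 ≡ 21 (mod 45).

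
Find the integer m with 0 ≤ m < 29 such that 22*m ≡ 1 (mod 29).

29 = 1*22 + 7
22 = 3*7 + 1
7 = 7*1 + 0
gcd(22, 29) = 1, so the inverse exists.
Bézout: 1 = −3*29 + 4*22.
So 22⁻¹ ≡ 4 (mod 29).

4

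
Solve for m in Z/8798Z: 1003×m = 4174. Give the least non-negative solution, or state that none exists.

3276

gcd(1003, 8798) = 1, so a unique solution mod 8798 exists.
1003⁻¹ ≡ 1921 (mod 8798).
m ≡ 1921×4174 ≡ 3276 (mod 8798).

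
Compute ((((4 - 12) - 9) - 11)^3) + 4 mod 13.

9

4 - 12 = -8 ≡ 5 (mod 13)
5 - 9 = -4 ≡ 9 (mod 13)
9 - 11 = -2 ≡ 11 (mod 13)
(11)^3 ≡ 5 (mod 13)
5 + 4 = 9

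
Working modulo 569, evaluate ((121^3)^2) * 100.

488

(121)^3 ≡ 264 (mod 569)
(264)^2 ≡ 278 (mod 569)
278 * 100 = 27800 ≡ 488 (mod 569)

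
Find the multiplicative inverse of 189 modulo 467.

Run the extended Euclidean algorithm:
467 = 2*189 + 89
189 = 2*89 + 11
89 = 8*11 + 1
11 = 11*1 + 0
gcd(189, 467) = 1, so the inverse exists.
Bézout: 1 = 17*467 − 42*189.
So 189⁻¹ ≡ −42 ≡ 425 (mod 467).

425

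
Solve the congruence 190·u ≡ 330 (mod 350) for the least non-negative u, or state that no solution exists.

22

gcd(190, 350) = 10, and 10 | 330, so solutions exist.
Divide through by 10: 19·u mod 35 = 33.
19⁻¹ ≡ 24 (mod 35).
u ≡ 24·33 ≡ 22 (mod 35).
The smallest non-negative solution is u = 22.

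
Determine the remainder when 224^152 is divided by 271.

Compute successive squares:
152 in binary is 10011000, i.e. 152 = 128 + 16 + 8.
224^1 ≡ 224 (mod 271)
224^2 ≡ 224^2 = 50176 ≡ 41 (mod 271)
224^4 ≡ 41^2 = 1681 ≡ 55 (mod 271)
224^8 ≡ 55^2 = 3025 ≡ 44 (mod 271)
224^16 ≡ 44^2 = 1936 ≡ 39 (mod 271)
224^32 ≡ 39^2 = 1521 ≡ 166 (mod 271)
224^64 ≡ 166^2 = 27556 ≡ 185 (mod 271)
224^128 ≡ 185^2 = 34225 ≡ 79 (mod 271)
224^152 = 224^128 * 224^16 * 224^8 ≡ 79 * 39 * 44 (mod 271).
Accumulate the product:
79 * 39 = 3081 ≡ 100
100 * 44 = 4400 ≡ 64

64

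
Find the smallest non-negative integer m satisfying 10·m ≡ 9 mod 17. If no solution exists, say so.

gcd(10, 17) = 1, so a unique solution mod 17 exists.
10⁻¹ ≡ 12 (mod 17).
m ≡ 12·9 ≡ 6 (mod 17).

6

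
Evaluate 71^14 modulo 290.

By square-and-multiply:
71^1 ≡ 71 (mod 290)
71^2 ≡ 71^2 = 5041 ≡ 111 (mod 290)
71^4 ≡ 111^2 = 12321 ≡ 141 (mod 290)
71^8 ≡ 141^2 = 19881 ≡ 161 (mod 290)
71^14 = 71^8 · 71^4 · 71^2 ≡ 161 · 141 · 111 (mod 290).
Accumulate the product:
161 · 141 = 22701 ≡ 81
81 · 111 = 8991 ≡ 1

1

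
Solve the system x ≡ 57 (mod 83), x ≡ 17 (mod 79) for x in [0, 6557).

83⁻¹ mod 79: 83×20 ≡ 1 (mod 79), so 83⁻¹ ≡ 20.
x = 57 + 83×((17 − 57)×20 mod 79) = 57 + 83×69 = 5784.

5784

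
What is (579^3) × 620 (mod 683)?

(579)^3 ≡ 37 (mod 683)
37 × 620 = 22940 ≡ 401 (mod 683)

401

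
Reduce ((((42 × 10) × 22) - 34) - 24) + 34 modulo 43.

14

42 × 10 = 420 ≡ 33 (mod 43)
33 × 22 = 726 ≡ 38 (mod 43)
38 - 34 = 4
4 - 24 = -20 ≡ 23 (mod 43)
23 + 34 = 57 ≡ 14 (mod 43)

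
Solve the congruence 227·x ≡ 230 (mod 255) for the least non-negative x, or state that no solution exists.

10

gcd(227, 255) = 1, so a unique solution mod 255 exists.
227⁻¹ ≡ 173 (mod 255).
x ≡ 173·230 ≡ 10 (mod 255).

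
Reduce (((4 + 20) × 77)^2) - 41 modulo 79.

51

4 + 20 = 24
24 × 77 = 1848 ≡ 31 (mod 79)
(31)^2 ≡ 13 (mod 79)
13 - 41 = -28 ≡ 51 (mod 79)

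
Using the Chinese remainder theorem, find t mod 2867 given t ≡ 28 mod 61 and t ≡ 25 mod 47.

61⁻¹ mod 47: 61·37 ≡ 1 (mod 47), so 61⁻¹ ≡ 37.
t = 28 + 61·((25 − 28)·37 mod 47) = 28 + 61·30 = 1858.

1858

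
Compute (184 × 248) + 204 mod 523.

335

184 × 248 = 45632 ≡ 131 (mod 523)
131 + 204 = 335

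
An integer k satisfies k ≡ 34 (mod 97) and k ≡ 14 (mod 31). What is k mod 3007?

2556

97⁻¹ mod 31: 97×8 ≡ 1 (mod 31), so 97⁻¹ ≡ 8.
k = 34 + 97×((14 − 34)×8 mod 31) = 34 + 97×26 = 2556.
Check: 2556 mod 97 = 34, 2556 mod 31 = 14. ✓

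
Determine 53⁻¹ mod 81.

26

81 = 1×53 + 28
53 = 1×28 + 25
28 = 1×25 + 3
25 = 8×3 + 1
3 = 3×1 + 0
gcd(53, 81) = 1, so the inverse exists.
Bézout: 1 = −17×81 + 26×53.
So 53⁻¹ ≡ 26 (mod 81).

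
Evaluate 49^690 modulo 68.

21

49^1 ≡ 49 (mod 68)
49^2 ≡ 49^2 = 2401 ≡ 21 (mod 68)
49^4 ≡ 21^2 = 441 ≡ 33 (mod 68)
49^8 ≡ 33^2 = 1089 ≡ 1 (mod 68)
49^16 ≡ 1^2 = 1 (mod 68)
49^32 ≡ 1^2 = 1 (mod 68)
49^64 ≡ 1^2 = 1 (mod 68)
49^128 ≡ 1^2 = 1 (mod 68)
49^256 ≡ 1^2 = 1 (mod 68)
49^512 ≡ 1^2 = 1 (mod 68)
49^690 = 49^512 × 49^128 × 49^32 × 49^16 × 49^2 ≡ 1 × 1 × 1 × 1 × 21 (mod 68).
Accumulate the product:
1 × 1 = 1
1 × 1 = 1
1 × 1 = 1
1 × 21 = 21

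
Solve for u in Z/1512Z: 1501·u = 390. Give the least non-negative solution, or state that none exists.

gcd(1501, 1512) = 1, so a unique solution mod 1512 exists.
1501⁻¹ ≡ 1237 (mod 1512).
u ≡ 1237·390 ≡ 102 (mod 1512).

102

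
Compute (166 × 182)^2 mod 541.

23

166 × 182 = 30212 ≡ 457 (mod 541)
(457)^2 ≡ 23 (mod 541)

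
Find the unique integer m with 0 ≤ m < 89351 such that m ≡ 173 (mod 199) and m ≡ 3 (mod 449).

61067

199⁻¹ mod 449: 199*88 ≡ 1 (mod 449), so 199⁻¹ ≡ 88.
m = 173 + 199*((3 − 173)*88 mod 449) = 173 + 199*306 = 61067.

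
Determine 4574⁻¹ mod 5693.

2498

Apply the Euclidean algorithm and back-substitute:
5693 = 1·4574 + 1119
4574 = 4·1119 + 98
1119 = 11·98 + 41
98 = 2·41 + 16
41 = 2·16 + 9
16 = 1·9 + 7
9 = 1·7 + 2
7 = 3·2 + 1
2 = 2·1 + 0
gcd(4574, 5693) = 1, so the inverse exists.
Back-substitute for 1:
1 = 1·7 − 3·2
  = −3·9 + 4·7
  = 4·16 − 7·9
  = −7·41 + 18·16
  = 18·98 − 43·41
  = −43·1119 + 491·98
  = 491·4574 − 2007·1119
  = −2007·5693 + 2498·4574
So 4574⁻¹ ≡ 2498 (mod 5693).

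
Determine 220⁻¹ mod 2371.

97

By the extended Euclidean algorithm:
2371 = 10×220 + 171
220 = 1×171 + 49
171 = 3×49 + 24
49 = 2×24 + 1
24 = 24×1 + 0
gcd(220, 2371) = 1, so the inverse exists.
Back-substitute for 1:
1 = 1×49 − 2×24
  = −2×171 + 7×49
  = 7×220 − 9×171
  = −9×2371 + 97×220
So 220⁻¹ ≡ 97 (mod 2371).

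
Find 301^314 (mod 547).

301^1 ≡ 301 (mod 547)
301^2 ≡ 301^2 = 90601 ≡ 346 (mod 547)
301^4 ≡ 346^2 = 119716 ≡ 470 (mod 547)
301^8 ≡ 470^2 = 220900 ≡ 459 (mod 547)
301^16 ≡ 459^2 = 210681 ≡ 86 (mod 547)
301^32 ≡ 86^2 = 7396 ≡ 285 (mod 547)
301^64 ≡ 285^2 = 81225 ≡ 269 (mod 547)
301^128 ≡ 269^2 = 72361 ≡ 157 (mod 547)
301^256 ≡ 157^2 = 24649 ≡ 34 (mod 547)
301^314 = 301^256 × 301^32 × 301^16 × 301^8 × 301^2 ≡ 34 × 285 × 86 × 459 × 346 (mod 547).
Accumulate the product:
34 × 285 = 9690 ≡ 391
391 × 86 = 33626 ≡ 259
259 × 459 = 118881 ≡ 182
182 × 346 = 62972 ≡ 67

67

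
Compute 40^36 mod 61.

1

By square-and-multiply:
36 in binary is 100100, i.e. 36 = 32 + 4.
40^1 ≡ 40 (mod 61)
40^2 ≡ 40^2 = 1600 ≡ 14 (mod 61)
40^4 ≡ 14^2 = 196 ≡ 13 (mod 61)
40^8 ≡ 13^2 = 169 ≡ 47 (mod 61)
40^16 ≡ 47^2 = 2209 ≡ 13 (mod 61)
40^32 ≡ 13^2 = 169 ≡ 47 (mod 61)
40^36 = 40^32 * 40^4 ≡ 47 * 13 (mod 61).
47 * 13 = 611 ≡ 1 (mod 61).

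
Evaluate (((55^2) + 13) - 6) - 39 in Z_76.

(55)^2 ≡ 61 (mod 76)
61 + 13 = 74
74 - 6 = 68
68 - 39 = 29

29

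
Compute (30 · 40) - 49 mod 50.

30 · 40 = 1200 ≡ 0 (mod 50)
0 - 49 = -49 ≡ 1 (mod 50)

1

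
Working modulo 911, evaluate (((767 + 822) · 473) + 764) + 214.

89

767 + 822 = 1589 ≡ 678 (mod 911)
678 · 473 = 320694 ≡ 22 (mod 911)
22 + 764 = 786
786 + 214 = 1000 ≡ 89 (mod 911)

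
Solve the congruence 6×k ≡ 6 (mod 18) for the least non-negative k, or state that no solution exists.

1

gcd(6, 18) = 6, and 6 | 6, so solutions exist.
Divide through by 6: 1×k ≡ 1 (mod 3).
1⁻¹ ≡ 1 (mod 3).
k ≡ 1×1 ≡ 1 (mod 3).
The smallest non-negative solution is k = 1.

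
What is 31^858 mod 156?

31^1 ≡ 31 (mod 156)
31^2 ≡ 31^2 = 961 ≡ 25 (mod 156)
31^4 ≡ 25^2 = 625 ≡ 1 (mod 156)
31^8 ≡ 1^2 = 1 (mod 156)
31^16 ≡ 1^2 = 1 (mod 156)
31^32 ≡ 1^2 = 1 (mod 156)
31^64 ≡ 1^2 = 1 (mod 156)
31^128 ≡ 1^2 = 1 (mod 156)
31^256 ≡ 1^2 = 1 (mod 156)
31^512 ≡ 1^2 = 1 (mod 156)
31^858 = 31^512 · 31^256 · 31^64 · 31^16 · 31^8 · 31^2 ≡ 1 · 1 · 1 · 1 · 1 · 25 (mod 156).
Accumulate the product:
1 · 1 = 1
1 · 1 = 1
1 · 1 = 1
1 · 1 = 1
1 · 25 = 25

25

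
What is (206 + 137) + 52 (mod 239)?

156

206 + 137 = 343 ≡ 104 (mod 239)
104 + 52 = 156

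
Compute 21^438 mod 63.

Compute successive squares:
438 in binary is 110110110, i.e. 438 = 256 + 128 + 32 + 16 + 4 + 2.
21^1 ≡ 21 (mod 63)
21^2 ≡ 21^2 = 441 ≡ 0 (mod 63)
21^4 ≡ 0^2 = 0 (mod 63)
21^8 ≡ 0^2 = 0 (mod 63)
21^16 ≡ 0^2 = 0 (mod 63)
21^32 ≡ 0^2 = 0 (mod 63)
21^64 ≡ 0^2 = 0 (mod 63)
21^128 ≡ 0^2 = 0 (mod 63)
21^256 ≡ 0^2 = 0 (mod 63)
21^438 = 21^256 * 21^128 * 21^32 * 21^16 * 21^4 * 21^2 ≡ 0 * 0 * 0 * 0 * 0 * 0 (mod 63).
Accumulate the product:
0 * 0 = 0
0 * 0 = 0
0 * 0 = 0
0 * 0 = 0
0 * 0 = 0

0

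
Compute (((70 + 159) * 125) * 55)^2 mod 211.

70 + 159 = 229 ≡ 18 (mod 211)
18 * 125 = 2250 ≡ 140 (mod 211)
140 * 55 = 7700 ≡ 104 (mod 211)
(104)^2 ≡ 55 (mod 211)

55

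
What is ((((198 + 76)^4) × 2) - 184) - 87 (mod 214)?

198 + 76 = 274 ≡ 60 (mod 214)
(60)^4 ≡ 160 (mod 214)
160 × 2 = 320 ≡ 106 (mod 214)
106 - 184 = -78 ≡ 136 (mod 214)
136 - 87 = 49

49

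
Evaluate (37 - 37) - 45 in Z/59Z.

14

37 - 37 = 0
0 - 45 = -45 ≡ 14 (mod 59)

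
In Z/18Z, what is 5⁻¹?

11

Run the extended Euclidean algorithm:
18 = 3·5 + 3
5 = 1·3 + 2
3 = 1·2 + 1
2 = 2·1 + 0
gcd(5, 18) = 1, so the inverse exists.
Back-substitute for 1:
1 = 1·3 − 1·2
  = −1·5 + 2·3
  = 2·18 − 7·5
So 5⁻¹ ≡ −7 ≡ 11 (mod 18).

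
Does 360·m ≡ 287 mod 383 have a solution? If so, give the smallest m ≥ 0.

gcd(360, 383) = 1, so a unique solution mod 383 exists.
360⁻¹ ≡ 333 (mod 383).
m ≡ 333·287 ≡ 204 (mod 383).

204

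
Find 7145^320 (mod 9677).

3032

Using repeated squaring:
7145^1 ≡ 7145 (mod 9677)
7145^2 ≡ 7145^2 = 51051025 ≡ 4850 (mod 9677)
7145^4 ≡ 4850^2 = 23522500 ≡ 7390 (mod 9677)
7145^8 ≡ 7390^2 = 54612100 ≡ 4789 (mod 9677)
7145^16 ≡ 4789^2 = 22934521 ≡ 31 (mod 9677)
7145^32 ≡ 31^2 = 961 (mod 9677)
7145^64 ≡ 961^2 = 923521 ≡ 4206 (mod 9677)
7145^128 ≡ 4206^2 = 17690436 ≡ 880 (mod 9677)
7145^256 ≡ 880^2 = 774400 ≡ 240 (mod 9677)
7145^320 = 7145^256 × 7145^64 ≡ 240 × 4206 (mod 9677).
240 × 4206 = 1009440 ≡ 3032 (mod 9677).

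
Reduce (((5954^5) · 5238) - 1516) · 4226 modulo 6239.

(5954)^5 ≡ 5903 (mod 6239)
5903 · 5238 = 30919914 ≡ 5669 (mod 6239)
5669 - 1516 = 4153
4153 · 4226 = 17550578 ≡ 271 (mod 6239)

271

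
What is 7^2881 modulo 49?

0

Compute successive squares:
2881 in binary is 101101000001, i.e. 2881 = 2048 + 512 + 256 + 64 + 1.
7^1 ≡ 7 (mod 49)
7^2 ≡ 7^2 = 49 ≡ 0 (mod 49)
7^4 ≡ 0^2 = 0 (mod 49)
7^8 ≡ 0^2 = 0 (mod 49)
7^16 ≡ 0^2 = 0 (mod 49)
7^32 ≡ 0^2 = 0 (mod 49)
7^64 ≡ 0^2 = 0 (mod 49)
7^128 ≡ 0^2 = 0 (mod 49)
7^256 ≡ 0^2 = 0 (mod 49)
7^512 ≡ 0^2 = 0 (mod 49)
7^1024 ≡ 0^2 = 0 (mod 49)
7^2048 ≡ 0^2 = 0 (mod 49)
7^2881 = 7^2048 × 7^512 × 7^256 × 7^64 × 7^1 ≡ 0 × 0 × 0 × 0 × 7 (mod 49).
Accumulate the product:
0 × 0 = 0
0 × 0 = 0
0 × 0 = 0
0 × 7 = 0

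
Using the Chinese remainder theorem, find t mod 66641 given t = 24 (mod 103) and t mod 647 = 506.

17328

103⁻¹ mod 647: 103×446 ≡ 1 (mod 647), so 103⁻¹ ≡ 446.
t = 24 + 103×((506 − 24)×446 mod 647) = 24 + 103×168 = 17328.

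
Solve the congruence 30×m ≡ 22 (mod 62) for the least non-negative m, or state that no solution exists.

gcd(30, 62) = 2, and 2 | 22, so solutions exist.
Divide through by 2: 15×m ≡ 11 (mod 31).
15⁻¹ ≡ 29 (mod 31).
m ≡ 29×11 ≡ 9 (mod 31).
The smallest non-negative solution is m = 9.

9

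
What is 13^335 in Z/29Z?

Compute successive squares:
335 in binary is 101001111, i.e. 335 = 256 + 64 + 8 + 4 + 2 + 1.
13^1 ≡ 13 (mod 29)
13^2 ≡ 13^2 = 169 ≡ 24 (mod 29)
13^4 ≡ 24^2 = 576 ≡ 25 (mod 29)
13^8 ≡ 25^2 = 625 ≡ 16 (mod 29)
13^16 ≡ 16^2 = 256 ≡ 24 (mod 29)
13^32 ≡ 24^2 = 576 ≡ 25 (mod 29)
13^64 ≡ 25^2 = 625 ≡ 16 (mod 29)
13^128 ≡ 16^2 = 256 ≡ 24 (mod 29)
13^256 ≡ 24^2 = 576 ≡ 25 (mod 29)
13^335 = 13^256 · 13^64 · 13^8 · 13^4 · 13^2 · 13^1 ≡ 25 · 16 · 16 · 25 · 24 · 13 (mod 29).
Accumulate the product:
25 · 16 = 400 ≡ 23
23 · 16 = 368 ≡ 20
20 · 25 = 500 ≡ 7
7 · 24 = 168 ≡ 23
23 · 13 = 299 ≡ 9

9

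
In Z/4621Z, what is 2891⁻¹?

4621 = 1×2891 + 1730
2891 = 1×1730 + 1161
1730 = 1×1161 + 569
1161 = 2×569 + 23
569 = 24×23 + 17
23 = 1×17 + 6
17 = 2×6 + 5
6 = 1×5 + 1
5 = 5×1 + 0
gcd(2891, 4621) = 1, so the inverse exists.
Back-substitute for 1:
1 = 1×6 − 1×5
  = −1×17 + 3×6
  = 3×23 − 4×17
  = −4×569 + 99×23
  = 99×1161 − 202×569
  = −202×1730 + 301×1161
  = 301×2891 − 503×1730
  = −503×4621 + 804×2891
So 2891⁻¹ ≡ 804 (mod 4621).

804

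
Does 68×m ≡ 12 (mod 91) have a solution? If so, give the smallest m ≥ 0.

43

gcd(68, 91) = 1, so a unique solution mod 91 exists.
68⁻¹ ≡ 87 (mod 91).
m ≡ 87×12 ≡ 43 (mod 91).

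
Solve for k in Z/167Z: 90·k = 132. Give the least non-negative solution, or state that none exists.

46

gcd(90, 167) = 1, so a unique solution mod 167 exists.
90⁻¹ ≡ 13 (mod 167).
k ≡ 13·132 ≡ 46 (mod 167).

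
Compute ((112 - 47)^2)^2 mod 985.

112 - 47 = 65
(65)^2 ≡ 285 (mod 985)
(285)^2 ≡ 455 (mod 985)

455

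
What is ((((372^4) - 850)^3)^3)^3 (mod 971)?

(372)^4 ≡ 515 (mod 971)
515 - 850 = -335 ≡ 636 (mod 971)
(636)^3 ≡ 774 (mod 971)
(774)^3 ≡ 281 (mod 971)
(281)^3 ≡ 691 (mod 971)

691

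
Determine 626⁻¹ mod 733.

137

733 = 1·626 + 107
626 = 5·107 + 91
107 = 1·91 + 16
91 = 5·16 + 11
16 = 1·11 + 5
11 = 2·5 + 1
5 = 5·1 + 0
gcd(626, 733) = 1, so the inverse exists.
Bézout: 1 = −117·733 + 137·626.
So 626⁻¹ ≡ 137 (mod 733).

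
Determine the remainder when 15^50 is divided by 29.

6

By square-and-multiply:
50 in binary is 110010, i.e. 50 = 32 + 16 + 2.
15^1 ≡ 15 (mod 29)
15^2 ≡ 15^2 = 225 ≡ 22 (mod 29)
15^4 ≡ 22^2 = 484 ≡ 20 (mod 29)
15^8 ≡ 20^2 = 400 ≡ 23 (mod 29)
15^16 ≡ 23^2 = 529 ≡ 7 (mod 29)
15^32 ≡ 7^2 = 49 ≡ 20 (mod 29)
15^50 = 15^32 * 15^16 * 15^2 ≡ 20 * 7 * 22 (mod 29).
Accumulate the product:
20 * 7 = 140 ≡ 24
24 * 22 = 528 ≡ 6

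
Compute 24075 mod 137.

100

24075 = 175·137 + 100, so 24075 ≡ 100 (mod 137).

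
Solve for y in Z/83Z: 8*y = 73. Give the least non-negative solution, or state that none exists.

61

gcd(8, 83) = 1, so a unique solution mod 83 exists.
8⁻¹ ≡ 52 (mod 83).
y ≡ 52*73 ≡ 61 (mod 83).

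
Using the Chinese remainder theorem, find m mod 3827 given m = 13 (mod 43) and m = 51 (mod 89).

1475

43⁻¹ mod 89: 43·29 ≡ 1 (mod 89), so 43⁻¹ ≡ 29.
m = 13 + 43·((51 − 13)·29 mod 89) = 13 + 43·34 = 1475.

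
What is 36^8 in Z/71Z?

38

Compute successive squares:
36^1 ≡ 36 (mod 71)
36^2 ≡ 36^2 = 1296 ≡ 18 (mod 71)
36^4 ≡ 18^2 = 324 ≡ 40 (mod 71)
36^8 ≡ 40^2 = 1600 ≡ 38 (mod 71)
So 36^8 ≡ 38 (mod 71).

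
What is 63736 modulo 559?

63736 = 114·559 + 10, so 63736 ≡ 10 (mod 559).

10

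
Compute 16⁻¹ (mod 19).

Run the extended Euclidean algorithm:
19 = 1×16 + 3
16 = 5×3 + 1
3 = 3×1 + 0
gcd(16, 19) = 1, so the inverse exists.
Back-substitute for 1:
1 = 1×16 − 5×3
  = −5×19 + 6×16
So 16⁻¹ ≡ 6 (mod 19).

6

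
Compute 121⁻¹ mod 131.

131 = 1*121 + 10
121 = 12*10 + 1
10 = 10*1 + 0
gcd(121, 131) = 1, so the inverse exists.
Back-substitute for 1:
1 = 1*121 − 12*10
  = −12*131 + 13*121
So 121⁻¹ ≡ 13 (mod 131).

13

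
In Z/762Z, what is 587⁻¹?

209

Apply the Euclidean algorithm and back-substitute:
762 = 1·587 + 175
587 = 3·175 + 62
175 = 2·62 + 51
62 = 1·51 + 11
51 = 4·11 + 7
11 = 1·7 + 4
7 = 1·4 + 3
4 = 1·3 + 1
3 = 3·1 + 0
gcd(587, 762) = 1, so the inverse exists.
Back-substitute for 1:
1 = 1·4 − 1·3
  = −1·7 + 2·4
  = 2·11 − 3·7
  = −3·51 + 14·11
  = 14·62 − 17·51
  = −17·175 + 48·62
  = 48·587 − 161·175
  = −161·762 + 209·587
So 587⁻¹ ≡ 209 (mod 762).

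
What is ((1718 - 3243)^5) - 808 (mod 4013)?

1718 - 3243 = -1525 ≡ 2488 (mod 4013)
(2488)^5 ≡ 2688 (mod 4013)
2688 - 808 = 1880

1880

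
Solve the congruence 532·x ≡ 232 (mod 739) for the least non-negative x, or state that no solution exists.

56

gcd(532, 739) = 1, so a unique solution mod 739 exists.
532⁻¹ ≡ 357 (mod 739).
x ≡ 357·232 ≡ 56 (mod 739).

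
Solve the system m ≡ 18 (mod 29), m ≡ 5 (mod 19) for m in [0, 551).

29⁻¹ mod 19: 29*2 ≡ 1 (mod 19), so 29⁻¹ ≡ 2.
m = 18 + 29*((5 − 18)*2 mod 19) = 18 + 29*12 = 366.

366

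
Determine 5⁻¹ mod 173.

173 = 34·5 + 3
5 = 1·3 + 2
3 = 1·2 + 1
2 = 2·1 + 0
gcd(5, 173) = 1, so the inverse exists.
Bézout: 1 = 2·173 − 69·5.
So 5⁻¹ ≡ −69 ≡ 104 (mod 173).

104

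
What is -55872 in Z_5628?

408

-55872 = -10·5628 + 408, so -55872 ≡ 408 (mod 5628).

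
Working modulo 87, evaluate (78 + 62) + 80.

46

78 + 62 = 140 ≡ 53 (mod 87)
53 + 80 = 133 ≡ 46 (mod 87)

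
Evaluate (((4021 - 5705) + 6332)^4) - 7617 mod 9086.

4021 - 5705 = -1684 ≡ 7402 (mod 9086)
7402 + 6332 = 13734 ≡ 4648 (mod 9086)
(4648)^4 ≡ 2660 (mod 9086)
2660 - 7617 = -4957 ≡ 4129 (mod 9086)

4129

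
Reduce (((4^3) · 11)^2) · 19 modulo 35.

(4)^3 ≡ 29 (mod 35)
29 · 11 = 319 ≡ 4 (mod 35)
(4)^2 ≡ 16 (mod 35)
16 · 19 = 304 ≡ 24 (mod 35)

24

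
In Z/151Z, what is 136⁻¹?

Run the extended Euclidean algorithm:
151 = 1×136 + 15
136 = 9×15 + 1
15 = 15×1 + 0
gcd(136, 151) = 1, so the inverse exists.
Back-substitute for 1:
1 = 1×136 − 9×15
  = −9×151 + 10×136
So 136⁻¹ ≡ 10 (mod 151).

10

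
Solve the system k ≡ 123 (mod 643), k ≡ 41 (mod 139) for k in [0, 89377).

25200

643⁻¹ mod 139: 643*8 ≡ 1 (mod 139), so 643⁻¹ ≡ 8.
k = 123 + 643*((41 − 123)*8 mod 139) = 123 + 643*39 = 25200.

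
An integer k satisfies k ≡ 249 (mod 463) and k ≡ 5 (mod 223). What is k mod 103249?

463⁻¹ mod 223: 463·105 ≡ 1 (mod 223), so 463⁻¹ ≡ 105.
k = 249 + 463·((5 − 249)·105 mod 223) = 249 + 463·25 = 11824.

11824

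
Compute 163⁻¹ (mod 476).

403

Apply the Euclidean algorithm and back-substitute:
476 = 2·163 + 150
163 = 1·150 + 13
150 = 11·13 + 7
13 = 1·7 + 6
7 = 1·6 + 1
6 = 6·1 + 0
gcd(163, 476) = 1, so the inverse exists.
Bézout: 1 = 25·476 − 73·163.
So 163⁻¹ ≡ −73 ≡ 403 (mod 476).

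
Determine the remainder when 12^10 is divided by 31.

25

Compute successive squares:
10 in binary is 1010, i.e. 10 = 8 + 2.
12^1 ≡ 12 (mod 31)
12^2 ≡ 12^2 = 144 ≡ 20 (mod 31)
12^4 ≡ 20^2 = 400 ≡ 28 (mod 31)
12^8 ≡ 28^2 = 784 ≡ 9 (mod 31)
12^10 = 12^8 * 12^2 ≡ 9 * 20 (mod 31).
9 * 20 = 180 ≡ 25 (mod 31).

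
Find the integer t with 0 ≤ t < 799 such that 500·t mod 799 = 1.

Run the extended Euclidean algorithm:
799 = 1*500 + 299
500 = 1*299 + 201
299 = 1*201 + 98
201 = 2*98 + 5
98 = 19*5 + 3
5 = 1*3 + 2
3 = 1*2 + 1
2 = 2*1 + 0
gcd(500, 799) = 1, so the inverse exists.
Bézout: 1 = 199*799 − 318*500.
So 500⁻¹ ≡ −318 ≡ 481 (mod 799).

481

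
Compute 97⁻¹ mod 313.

By the extended Euclidean algorithm:
313 = 3×97 + 22
97 = 4×22 + 9
22 = 2×9 + 4
9 = 2×4 + 1
4 = 4×1 + 0
gcd(97, 313) = 1, so the inverse exists.
Bézout: 1 = −22×313 + 71×97.
So 97⁻¹ ≡ 71 (mod 313).

71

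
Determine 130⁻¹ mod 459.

Apply the Euclidean algorithm and back-substitute:
459 = 3×130 + 69
130 = 1×69 + 61
69 = 1×61 + 8
61 = 7×8 + 5
8 = 1×5 + 3
5 = 1×3 + 2
3 = 1×2 + 1
2 = 2×1 + 0
gcd(130, 459) = 1, so the inverse exists.
Bézout: 1 = 49×459 − 173×130.
So 130⁻¹ ≡ −173 ≡ 286 (mod 459).

286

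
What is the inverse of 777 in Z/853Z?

Apply the Euclidean algorithm and back-substitute:
853 = 1*777 + 76
777 = 10*76 + 17
76 = 4*17 + 8
17 = 2*8 + 1
8 = 8*1 + 0
gcd(777, 853) = 1, so the inverse exists.
Bézout: 1 = −92*853 + 101*777.
So 777⁻¹ ≡ 101 (mod 853).

101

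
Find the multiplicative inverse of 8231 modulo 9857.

976

Run the extended Euclidean algorithm:
9857 = 1×8231 + 1626
8231 = 5×1626 + 101
1626 = 16×101 + 10
101 = 10×10 + 1
10 = 10×1 + 0
gcd(8231, 9857) = 1, so the inverse exists.
Bézout: 1 = −815×9857 + 976×8231.
So 8231⁻¹ ≡ 976 (mod 9857).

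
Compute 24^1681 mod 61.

Compute successive squares:
1681 in binary is 11010010001, i.e. 1681 = 1024 + 512 + 128 + 16 + 1.
24^1 ≡ 24 (mod 61)
24^2 ≡ 24^2 = 576 ≡ 27 (mod 61)
24^4 ≡ 27^2 = 729 ≡ 58 (mod 61)
24^8 ≡ 58^2 = 3364 ≡ 9 (mod 61)
24^16 ≡ 9^2 = 81 ≡ 20 (mod 61)
24^32 ≡ 20^2 = 400 ≡ 34 (mod 61)
24^64 ≡ 34^2 = 1156 ≡ 58 (mod 61)
24^128 ≡ 58^2 = 3364 ≡ 9 (mod 61)
24^256 ≡ 9^2 = 81 ≡ 20 (mod 61)
24^512 ≡ 20^2 = 400 ≡ 34 (mod 61)
24^1024 ≡ 34^2 = 1156 ≡ 58 (mod 61)
24^1681 = 24^1024 * 24^512 * 24^128 * 24^16 * 24^1 ≡ 58 * 34 * 9 * 20 * 24 (mod 61).
Accumulate the product:
58 * 34 = 1972 ≡ 20
20 * 9 = 180 ≡ 58
58 * 20 = 1160 ≡ 1
1 * 24 = 24

24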